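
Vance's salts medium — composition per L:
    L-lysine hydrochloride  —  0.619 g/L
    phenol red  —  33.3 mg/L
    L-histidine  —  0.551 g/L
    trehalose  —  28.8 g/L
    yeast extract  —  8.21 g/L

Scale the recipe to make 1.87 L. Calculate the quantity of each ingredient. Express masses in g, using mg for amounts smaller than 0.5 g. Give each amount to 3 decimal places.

Working volume: 1.87 L.
L-lysine hydrochloride: 0.619 g/L × 1.87 L = 1.158 g
phenol red: 33.3 mg/L × 1.87 L = 62.271 mg
L-histidine: 0.551 g/L × 1.87 L = 1.030 g
trehalose: 28.8 g/L × 1.87 L = 53.856 g
yeast extract: 8.21 g/L × 1.87 L = 15.353 g

L-lysine hydrochloride 1.158 g; phenol red 62.271 mg; L-histidine 1.030 g; trehalose 53.856 g; yeast extract 15.353 g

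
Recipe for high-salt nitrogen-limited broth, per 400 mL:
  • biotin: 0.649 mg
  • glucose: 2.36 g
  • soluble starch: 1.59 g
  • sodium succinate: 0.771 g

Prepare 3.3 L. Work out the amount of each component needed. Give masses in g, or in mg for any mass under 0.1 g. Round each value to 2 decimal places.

biotin 5.35 mg; glucose 19.47 g; soluble starch 13.12 g; sodium succinate 6.36 g

Ratio of target to recipe volume: 3300 / 400 = 8.25.
biotin: 0.649 mg × (3300 mL / 400 mL) = 5.35 mg
glucose: 2.36 g × (3300 mL / 400 mL) = 19.47 g
soluble starch: 1.59 g × (3300 mL / 400 mL) = 13.12 g
sodium succinate: 0.771 g × (3300 mL / 400 mL) = 6.36 g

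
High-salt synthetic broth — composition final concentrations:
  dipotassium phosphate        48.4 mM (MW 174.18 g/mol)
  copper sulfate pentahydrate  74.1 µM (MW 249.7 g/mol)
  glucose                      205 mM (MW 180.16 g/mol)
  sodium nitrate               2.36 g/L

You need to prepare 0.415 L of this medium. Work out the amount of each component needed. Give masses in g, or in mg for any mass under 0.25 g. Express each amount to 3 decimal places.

dipotassium phosphate 3.499 g; copper sulfate pentahydrate 7.679 mg; glucose 15.327 g; sodium nitrate 0.979 g

Scale factor relative to 1 L: 0.415.
dipotassium phosphate: 48.4 mmol/L × 174.18 g/mol × 0.415 L ÷ 1000 = 3.499 g
copper sulfate pentahydrate: 74.1 µmol/L × 249.7 g/mol × 0.415 L ÷ 1000 = 7.679 mg
glucose: 205 mmol/L × 180.16 g/mol × 0.415 L ÷ 1000 = 15.327 g
sodium nitrate: 2.36 g/L × 0.415 L = 0.979 g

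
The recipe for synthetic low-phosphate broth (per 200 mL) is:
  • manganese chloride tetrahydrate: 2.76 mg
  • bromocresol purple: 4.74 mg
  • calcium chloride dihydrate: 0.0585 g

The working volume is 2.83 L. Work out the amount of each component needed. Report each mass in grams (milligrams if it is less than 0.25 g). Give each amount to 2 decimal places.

manganese chloride tetrahydrate 39.05 mg; bromocresol purple 67.07 mg; calcium chloride dihydrate 0.83 g

Scale factor = 2830 mL / 200 mL = 14.15.
manganese chloride tetrahydrate: 2.76 mg × (2830 mL / 200 mL) = 39.05 mg
bromocresol purple: 4.74 mg × (2830 mL / 200 mL) = 67.07 mg
calcium chloride dihydrate: 0.0585 g × (2830 mL / 200 mL) = 0.83 g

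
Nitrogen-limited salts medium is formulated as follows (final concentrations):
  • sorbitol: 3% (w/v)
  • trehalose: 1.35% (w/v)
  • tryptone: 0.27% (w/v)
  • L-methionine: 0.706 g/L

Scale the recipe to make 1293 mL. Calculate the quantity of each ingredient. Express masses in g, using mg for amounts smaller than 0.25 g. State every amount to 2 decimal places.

Working volume: 1293 mL = 1.293 L.
sorbitol: 3 g per 100 mL × 1293 mL ÷ 100 = 38.79 g
trehalose: 1.35% w/v = 13.5 g/L → 13.5 × 1.293 L = 17.46 g
tryptone: 0.27 g per 100 mL × 1293 mL ÷ 100 = 3.49 g
L-methionine: 0.706 g/L × 1.293 L = 0.91 g

sorbitol 38.79 g; trehalose 17.46 g; tryptone 3.49 g; L-methionine 0.91 g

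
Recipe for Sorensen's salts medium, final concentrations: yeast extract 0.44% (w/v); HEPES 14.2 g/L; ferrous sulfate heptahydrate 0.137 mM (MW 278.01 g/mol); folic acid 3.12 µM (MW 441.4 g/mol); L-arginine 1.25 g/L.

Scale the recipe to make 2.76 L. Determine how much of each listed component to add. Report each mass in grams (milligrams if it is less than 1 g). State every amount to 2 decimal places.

Scale factor relative to 1 L: 2.76.
yeast extract: 0.44% w/v = 4.4 g/L → 4.4 × 2.76 L = 12.14 g
HEPES: 14.2 g/L × 2.76 L = 39.19 g
ferrous sulfate heptahydrate: 0.137 mmol/L × 278.01 mg/mmol × 2.76 L = 105.12 mg
folic acid: 3.12 µmol/L × 441.4 g/mol × 2.76 L ÷ 1000 = 3.80 mg
L-arginine: 1.25 g/L × 2.76 L = 3.45 g

yeast extract 12.14 g; HEPES 39.19 g; ferrous sulfate heptahydrate 105.12 mg; folic acid 3.80 mg; L-arginine 3.45 g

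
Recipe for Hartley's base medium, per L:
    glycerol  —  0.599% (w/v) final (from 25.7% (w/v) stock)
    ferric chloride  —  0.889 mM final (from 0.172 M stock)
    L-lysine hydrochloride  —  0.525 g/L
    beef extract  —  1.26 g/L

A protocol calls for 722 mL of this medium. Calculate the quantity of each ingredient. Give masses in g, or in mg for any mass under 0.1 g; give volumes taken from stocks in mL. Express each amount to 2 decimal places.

Target volume = 722 mL = 0.722 L.
glycerol: V = C2·V2/C1 = 0.599% ÷ 25.7% × 722 mL = 16.83 mL
ferric chloride: V = C2·V2/C1 = 0.889 mM × 722 mL ÷ 172 mM = 3.73 mL
L-lysine hydrochloride: 0.525 g/L × 0.722 L = 0.38 g
beef extract: 1.26 g/L × 0.722 L = 0.91 g

glycerol 16.83 mL; ferric chloride 3.73 mL; L-lysine hydrochloride 0.38 g; beef extract 0.91 g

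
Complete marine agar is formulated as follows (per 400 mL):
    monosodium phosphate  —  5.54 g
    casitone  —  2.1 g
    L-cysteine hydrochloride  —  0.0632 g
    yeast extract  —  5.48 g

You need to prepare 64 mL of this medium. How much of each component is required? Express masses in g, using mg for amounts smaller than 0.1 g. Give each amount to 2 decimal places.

monosodium phosphate 0.89 g; casitone 0.34 g; L-cysteine hydrochloride 10.11 mg; yeast extract 0.88 g

Scale factor = 64 mL / 400 mL = 0.16.
monosodium phosphate: 5.54 g × (64 mL / 400 mL) = 0.89 g
casitone: 2.1 g × (64 mL / 400 mL) = 0.34 g
L-cysteine hydrochloride: 0.0632 g × (64 mL / 400 mL) = 0.010112 g = 10.11 mg
yeast extract: 5.48 g × (64 mL / 400 mL) = 0.88 g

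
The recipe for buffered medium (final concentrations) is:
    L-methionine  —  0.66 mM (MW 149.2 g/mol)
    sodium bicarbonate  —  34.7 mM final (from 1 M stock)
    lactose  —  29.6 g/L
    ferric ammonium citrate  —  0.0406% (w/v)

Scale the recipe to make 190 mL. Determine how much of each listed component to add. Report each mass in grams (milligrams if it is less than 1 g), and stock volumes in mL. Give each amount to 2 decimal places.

Target volume = 190 mL = 0.19 L.
L-methionine: 0.66 mmol/L × 149.2 mg/mmol × 0.19 L = 18.71 mg
sodium bicarbonate: dilute stock: 34.7 mM × 190 mL ÷ 1000 mM = 6.59 mL
lactose: 29.6 g/L × 0.19 L = 5.62 g
ferric ammonium citrate: 0.0406% w/v = 0.406 g/L → 0.406 × 0.19 L = 0.07714 g = 77.14 mg

L-methionine 18.71 mg; sodium bicarbonate 6.59 mL; lactose 5.62 g; ferric ammonium citrate 77.14 mg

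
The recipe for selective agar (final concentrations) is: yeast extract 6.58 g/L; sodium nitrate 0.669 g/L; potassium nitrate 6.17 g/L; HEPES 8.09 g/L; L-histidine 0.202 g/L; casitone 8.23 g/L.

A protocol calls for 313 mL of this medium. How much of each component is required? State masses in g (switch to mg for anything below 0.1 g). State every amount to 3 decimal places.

Scale factor relative to 1 L: 0.313.
yeast extract: 6.58 g/L × 0.313 L = 2.060 g
sodium nitrate: 0.669 g/L × 0.313 L = 0.209 g
potassium nitrate: 6.17 g/L × 0.313 L = 1.931 g
HEPES: 8.09 g/L × 0.313 L = 2.532 g
L-histidine: 0.202 g/L × 0.313 L = 0.063226 g = 63.226 mg
casitone: 8.23 g/L × 0.313 L = 2.576 g

yeast extract 2.060 g; sodium nitrate 0.209 g; potassium nitrate 1.931 g; HEPES 2.532 g; L-histidine 63.226 mg; casitone 2.576 g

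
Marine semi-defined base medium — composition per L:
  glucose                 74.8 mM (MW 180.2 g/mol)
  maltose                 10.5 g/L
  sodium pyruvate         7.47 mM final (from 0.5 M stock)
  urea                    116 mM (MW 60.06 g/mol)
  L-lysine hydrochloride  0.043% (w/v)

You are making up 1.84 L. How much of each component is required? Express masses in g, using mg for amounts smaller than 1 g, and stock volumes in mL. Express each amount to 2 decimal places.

Scale factor relative to 1 L: 1.84.
glucose: 74.8 mmol/L × 180.2 g/mol × 1.84 L ÷ 1000 = 24.80 g
maltose: 10.5 g/L × 1.84 L = 19.32 g
sodium pyruvate: V = C2·V2/C1 = 7.47 mM × 1840 mL ÷ 500 mM = 27.49 mL
urea: 116 mmol/L × 60.06 g/mol × 1.84 L ÷ 1000 = 12.82 g
L-lysine hydrochloride: 0.043% w/v = 0.43 g/L → 0.43 × 1.84 L = 0.7912 g = 791.20 mg

glucose 24.80 g; maltose 19.32 g; sodium pyruvate 27.49 mL; urea 12.82 g; L-lysine hydrochloride 791.20 mg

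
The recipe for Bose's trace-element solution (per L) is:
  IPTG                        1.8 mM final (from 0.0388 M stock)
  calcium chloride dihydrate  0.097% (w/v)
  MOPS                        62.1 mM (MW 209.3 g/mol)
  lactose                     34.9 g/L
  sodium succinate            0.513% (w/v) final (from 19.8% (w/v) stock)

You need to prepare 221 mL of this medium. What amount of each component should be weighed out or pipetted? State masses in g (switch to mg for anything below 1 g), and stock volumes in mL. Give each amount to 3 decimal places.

Working volume: 221 mL = 0.221 L.
IPTG: C1V1 = C2V2 → 1.8 mM × 221 mL ÷ 38.8 mM = 10.253 mL
calcium chloride dihydrate: 0.097% w/v = 0.97 g/L → 0.97 × 0.221 L = 0.21437 g = 214.370 mg
MOPS: 62.1 mmol/L × 209.3 g/mol × 0.221 L ÷ 1000 = 2.872 g
lactose: 34.9 g/L × 0.221 L = 7.713 g
sodium succinate: C1V1 = C2V2 → 0.513% ÷ 19.8% × 221 mL = 5.726 mL

IPTG 10.253 mL; calcium chloride dihydrate 214.370 mg; MOPS 2.872 g; lactose 7.713 g; sodium succinate 5.726 mL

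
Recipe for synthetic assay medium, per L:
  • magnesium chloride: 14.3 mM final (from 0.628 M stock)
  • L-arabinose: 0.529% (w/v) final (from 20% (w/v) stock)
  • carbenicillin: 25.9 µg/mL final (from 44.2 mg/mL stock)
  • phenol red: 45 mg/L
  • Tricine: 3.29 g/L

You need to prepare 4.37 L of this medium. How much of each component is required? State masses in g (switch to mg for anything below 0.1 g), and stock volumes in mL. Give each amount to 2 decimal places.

magnesium chloride 99.51 mL; L-arabinose 115.59 mL; carbenicillin 2.56 mL; phenol red 0.20 g; Tricine 14.38 g

Working volume: 4.37 L.
magnesium chloride: dilute stock: 14.3 mM × 4370 mL ÷ 628 mM = 99.51 mL
L-arabinose: dilute stock: 0.529% ÷ 20% × 4370 mL = 115.59 mL
carbenicillin: V = C2·V2/C1 = 25.9 µg/mL × 4370 mL ÷ 44200 µg/mL = 2.56 mL
phenol red: 45 mg/L × 4.37 L = 196.65 mg = 0.20 g
Tricine: 3.29 g/L × 4.37 L = 14.38 g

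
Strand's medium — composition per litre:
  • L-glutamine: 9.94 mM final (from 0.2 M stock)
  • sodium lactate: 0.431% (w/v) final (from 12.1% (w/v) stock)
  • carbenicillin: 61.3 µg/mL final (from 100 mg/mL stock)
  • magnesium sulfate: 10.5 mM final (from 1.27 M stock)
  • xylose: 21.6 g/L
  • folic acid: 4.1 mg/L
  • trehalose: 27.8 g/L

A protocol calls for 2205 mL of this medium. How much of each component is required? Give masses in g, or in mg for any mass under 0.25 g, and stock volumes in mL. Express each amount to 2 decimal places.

Working volume: 2205 mL = 2.205 L.
L-glutamine: V = C2·V2/C1 = 9.94 mM × 2205 mL ÷ 200 mM = 109.59 mL
sodium lactate: dilute stock: 0.431% ÷ 12.1% × 2205 mL = 78.54 mL
carbenicillin: V = C2·V2/C1 = 61.3 µg/mL × 2205 mL ÷ 100000 µg/mL = 1.35 mL
magnesium sulfate: dilute stock: 10.5 mM × 2205 mL ÷ 1270 mM = 18.23 mL
xylose: 21.6 g/L × 2.205 L = 47.63 g
folic acid: 4.1 mg/L × 2.205 L = 9.04 mg
trehalose: 27.8 g/L × 2.205 L = 61.30 g

L-glutamine 109.59 mL; sodium lactate 78.54 mL; carbenicillin 1.35 mL; magnesium sulfate 18.23 mL; xylose 47.63 g; folic acid 9.04 mg; trehalose 61.30 g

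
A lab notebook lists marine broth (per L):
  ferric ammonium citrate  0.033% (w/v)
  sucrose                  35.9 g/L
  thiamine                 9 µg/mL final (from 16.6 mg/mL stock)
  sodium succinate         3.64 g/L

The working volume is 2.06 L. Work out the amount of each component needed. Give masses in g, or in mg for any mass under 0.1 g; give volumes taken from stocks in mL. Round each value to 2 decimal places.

Scale factor relative to 1 L: 2.06.
ferric ammonium citrate: 0.033% w/v = 0.33 g/L → 0.33 × 2.06 L = 0.68 g
sucrose: 35.9 g/L × 2.06 L = 73.95 g
thiamine: dilute stock: 9 µg/mL × 2060 mL ÷ 16600 µg/mL = 1.12 mL
sodium succinate: 3.64 g/L × 2.06 L = 7.50 g

ferric ammonium citrate 0.68 g; sucrose 73.95 g; thiamine 1.12 mL; sodium succinate 7.50 g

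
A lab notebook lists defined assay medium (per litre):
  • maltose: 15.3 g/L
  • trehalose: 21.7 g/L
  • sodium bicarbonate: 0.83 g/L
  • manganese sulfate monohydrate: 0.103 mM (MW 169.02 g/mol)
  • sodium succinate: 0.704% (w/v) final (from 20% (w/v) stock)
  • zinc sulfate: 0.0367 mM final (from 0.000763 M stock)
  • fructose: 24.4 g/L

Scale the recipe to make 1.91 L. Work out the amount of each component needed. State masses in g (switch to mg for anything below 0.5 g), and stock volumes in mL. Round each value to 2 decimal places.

maltose 29.22 g; trehalose 41.45 g; sodium bicarbonate 1.59 g; manganese sulfate monohydrate 33.25 mg; sodium succinate 67.23 mL; zinc sulfate 91.87 mL; fructose 46.60 g

Working volume: 1.91 L.
maltose: 15.3 g/L × 1.91 L = 29.22 g
trehalose: 21.7 g/L × 1.91 L = 41.45 g
sodium bicarbonate: 0.83 g/L × 1.91 L = 1.59 g
manganese sulfate monohydrate: 0.103 mmol/L × 169.02 mg/mmol × 1.91 L = 33.25 mg
sodium succinate: V = C2·V2/C1 = 0.704% ÷ 20% × 1910 mL = 67.23 mL
zinc sulfate: V = C2·V2/C1 = 0.0367 mM × 1910 mL ÷ 0.763 mM = 91.87 mL
fructose: 24.4 g/L × 1.91 L = 46.60 g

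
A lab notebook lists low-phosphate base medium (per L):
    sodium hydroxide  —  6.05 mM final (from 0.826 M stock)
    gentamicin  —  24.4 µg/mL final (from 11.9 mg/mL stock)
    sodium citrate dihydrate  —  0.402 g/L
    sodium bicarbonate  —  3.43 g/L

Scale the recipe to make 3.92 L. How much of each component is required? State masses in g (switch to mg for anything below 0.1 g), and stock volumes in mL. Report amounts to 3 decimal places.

sodium hydroxide 28.712 mL; gentamicin 8.038 mL; sodium citrate dihydrate 1.576 g; sodium bicarbonate 13.446 g

Working volume: 3.92 L.
sodium hydroxide: C1V1 = C2V2 → 6.05 mM × 3920 mL ÷ 826 mM = 28.712 mL
gentamicin: C1V1 = C2V2 → 24.4 µg/mL × 3920 mL ÷ 11900 µg/mL = 8.038 mL
sodium citrate dihydrate: 0.402 g/L × 3.92 L = 1.576 g
sodium bicarbonate: 3.43 g/L × 3.92 L = 13.446 g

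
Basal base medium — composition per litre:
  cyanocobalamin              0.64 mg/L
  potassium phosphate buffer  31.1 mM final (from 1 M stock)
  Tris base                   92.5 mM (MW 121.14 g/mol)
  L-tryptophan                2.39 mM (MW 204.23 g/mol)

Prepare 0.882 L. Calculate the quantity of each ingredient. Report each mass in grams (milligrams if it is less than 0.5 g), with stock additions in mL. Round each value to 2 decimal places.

Working volume: 0.882 L.
cyanocobalamin: 0.64 mg/L × 0.882 L = 0.56 mg
potassium phosphate buffer: dilute stock: 31.1 mM × 882 mL ÷ 1000 mM = 27.43 mL
Tris base: 92.5 mmol/L × 121.14 g/mol × 0.882 L ÷ 1000 = 9.88 g
L-tryptophan: 2.39 mmol/L × 204.23 mg/mmol × 0.882 L = 430.51 mg

cyanocobalamin 0.56 mg; potassium phosphate buffer 27.43 mL; Tris base 9.88 g; L-tryptophan 430.51 mg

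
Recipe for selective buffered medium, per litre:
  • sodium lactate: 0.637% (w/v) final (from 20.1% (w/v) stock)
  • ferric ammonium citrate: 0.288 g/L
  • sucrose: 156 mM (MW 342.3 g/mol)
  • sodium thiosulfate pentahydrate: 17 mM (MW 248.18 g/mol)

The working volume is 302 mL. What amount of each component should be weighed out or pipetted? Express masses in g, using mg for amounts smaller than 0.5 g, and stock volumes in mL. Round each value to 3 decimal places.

sodium lactate 9.571 mL; ferric ammonium citrate 86.976 mg; sucrose 16.126 g; sodium thiosulfate pentahydrate 1.274 g

Scale factor relative to 1 L: 0.302.
sodium lactate: V = C2·V2/C1 = 0.637% ÷ 20.1% × 302 mL = 9.571 mL
ferric ammonium citrate: 0.288 g/L × 0.302 L = 0.086976 g = 86.976 mg
sucrose: 156 mmol/L × 342.3 g/mol × 0.302 L ÷ 1000 = 16.126 g
sodium thiosulfate pentahydrate: 17 mmol/L × 248.18 g/mol × 0.302 L ÷ 1000 = 1.274 g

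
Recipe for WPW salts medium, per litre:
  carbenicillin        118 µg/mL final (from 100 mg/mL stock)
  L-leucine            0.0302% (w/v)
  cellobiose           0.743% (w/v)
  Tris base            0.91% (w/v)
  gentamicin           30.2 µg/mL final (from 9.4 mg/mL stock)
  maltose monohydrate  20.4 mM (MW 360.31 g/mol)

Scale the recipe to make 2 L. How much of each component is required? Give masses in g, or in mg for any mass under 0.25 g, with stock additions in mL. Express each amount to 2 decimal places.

carbenicillin 2.36 mL; L-leucine 0.60 g; cellobiose 14.86 g; Tris base 18.20 g; gentamicin 6.43 mL; maltose monohydrate 14.70 g

Working volume: 2 L.
carbenicillin: V = C2·V2/C1 = 118 µg/mL × 2000 mL ÷ 100000 µg/mL = 2.36 mL
L-leucine: 0.0302% w/v = 0.302 g/L → 0.302 × 2 L = 0.60 g
cellobiose: 0.743% w/v = 7.43 g/L → 7.43 × 2 L = 14.86 g
Tris base: 0.91% w/v = 9.1 g/L → 9.1 × 2 L = 18.20 g
gentamicin: V = C2·V2/C1 = 30.2 µg/mL × 2000 mL ÷ 9400 µg/mL = 6.43 mL
maltose monohydrate: 20.4 mmol/L × 360.31 g/mol × 2 L ÷ 1000 = 14.70 g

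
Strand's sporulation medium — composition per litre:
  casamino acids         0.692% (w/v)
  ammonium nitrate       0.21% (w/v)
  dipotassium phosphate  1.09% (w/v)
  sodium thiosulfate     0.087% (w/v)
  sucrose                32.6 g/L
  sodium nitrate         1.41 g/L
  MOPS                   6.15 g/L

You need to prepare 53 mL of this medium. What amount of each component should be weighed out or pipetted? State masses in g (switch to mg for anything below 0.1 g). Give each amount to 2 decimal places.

Working volume: 53 mL = 0.053 L.
casamino acids: 0.692% w/v = 6.92 g/L → 6.92 × 0.053 L = 0.37 g
ammonium nitrate: 0.21 g per 100 mL × 53 mL ÷ 100 = 0.11 g
dipotassium phosphate: 1.09 g per 100 mL × 53 mL ÷ 100 = 0.58 g
sodium thiosulfate: 0.087% w/v = 0.87 g/L → 0.87 × 0.053 L = 0.04611 g = 46.11 mg
sucrose: 32.6 g/L × 0.053 L = 1.73 g
sodium nitrate: 1.41 g/L × 0.053 L = 0.07473 g = 74.73 mg
MOPS: 6.15 g/L × 0.053 L = 0.33 g

casamino acids 0.37 g; ammonium nitrate 0.11 g; dipotassium phosphate 0.58 g; sodium thiosulfate 46.11 mg; sucrose 1.73 g; sodium nitrate 74.73 mg; MOPS 0.33 g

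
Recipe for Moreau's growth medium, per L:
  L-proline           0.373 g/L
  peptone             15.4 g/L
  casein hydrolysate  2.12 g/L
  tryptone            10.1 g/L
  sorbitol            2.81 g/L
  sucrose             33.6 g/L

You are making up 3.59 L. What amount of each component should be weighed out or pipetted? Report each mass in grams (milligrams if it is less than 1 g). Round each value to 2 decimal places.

Working volume: 3.59 L.
L-proline: 0.373 g/L × 3.59 L = 1.34 g
peptone: 15.4 g/L × 3.59 L = 55.29 g
casein hydrolysate: 2.12 g/L × 3.59 L = 7.61 g
tryptone: 10.1 g/L × 3.59 L = 36.26 g
sorbitol: 2.81 g/L × 3.59 L = 10.09 g
sucrose: 33.6 g/L × 3.59 L = 120.62 g

L-proline 1.34 g; peptone 55.29 g; casein hydrolysate 7.61 g; tryptone 36.26 g; sorbitol 10.09 g; sucrose 120.62 g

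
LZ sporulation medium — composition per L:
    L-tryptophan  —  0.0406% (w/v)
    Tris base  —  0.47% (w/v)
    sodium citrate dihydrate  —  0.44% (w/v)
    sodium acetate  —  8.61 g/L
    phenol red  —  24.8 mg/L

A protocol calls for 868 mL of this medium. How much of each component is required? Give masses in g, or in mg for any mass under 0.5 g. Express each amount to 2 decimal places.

Working volume: 868 mL = 0.868 L.
L-tryptophan: 0.0406% w/v = 0.406 g/L → 0.406 × 0.868 L = 0.352408 g = 352.41 mg
Tris base: 0.47 g per 100 mL × 868 mL ÷ 100 = 4.08 g
sodium citrate dihydrate: 0.44% w/v = 4.4 g/L → 4.4 × 0.868 L = 3.82 g
sodium acetate: 8.61 g/L × 0.868 L = 7.47 g
phenol red: 24.8 mg/L × 0.868 L = 21.53 mg

L-tryptophan 352.41 mg; Tris base 4.08 g; sodium citrate dihydrate 3.82 g; sodium acetate 7.47 g; phenol red 21.53 mg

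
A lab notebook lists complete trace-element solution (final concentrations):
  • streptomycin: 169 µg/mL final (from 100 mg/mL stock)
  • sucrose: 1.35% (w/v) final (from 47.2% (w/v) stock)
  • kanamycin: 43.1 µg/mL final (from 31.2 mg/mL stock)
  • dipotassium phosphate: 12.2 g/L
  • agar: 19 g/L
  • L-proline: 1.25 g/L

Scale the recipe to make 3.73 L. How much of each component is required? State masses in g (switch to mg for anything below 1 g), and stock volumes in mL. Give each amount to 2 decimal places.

Scale factor relative to 1 L: 3.73.
streptomycin: V = C2·V2/C1 = 169 µg/mL × 3730 mL ÷ 100000 µg/mL = 6.30 mL
sucrose: C1V1 = C2V2 → 1.35% ÷ 47.2% × 3730 mL = 106.68 mL
kanamycin: C1V1 = C2V2 → 43.1 µg/mL × 3730 mL ÷ 31200 µg/mL = 5.15 mL
dipotassium phosphate: 12.2 g/L × 3.73 L = 45.51 g
agar: 19 g/L × 3.73 L = 70.87 g
L-proline: 1.25 g/L × 3.73 L = 4.66 g

streptomycin 6.30 mL; sucrose 106.68 mL; kanamycin 5.15 mL; dipotassium phosphate 45.51 g; agar 70.87 g; L-proline 4.66 g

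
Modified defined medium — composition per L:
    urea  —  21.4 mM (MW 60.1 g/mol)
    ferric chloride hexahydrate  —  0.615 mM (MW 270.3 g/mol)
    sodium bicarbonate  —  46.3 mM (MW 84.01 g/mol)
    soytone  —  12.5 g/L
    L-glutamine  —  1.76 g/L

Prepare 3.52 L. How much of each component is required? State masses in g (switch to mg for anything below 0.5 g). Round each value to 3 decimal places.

Scale factor relative to 1 L: 3.52.
urea: 21.4 mmol/L × 60.1 g/mol × 3.52 L ÷ 1000 = 4.527 g
ferric chloride hexahydrate: 0.615 mmol/L × 270.3 g/mol × 3.52 L ÷ 1000 = 0.585 g
sodium bicarbonate: 46.3 mmol/L × 84.01 g/mol × 3.52 L ÷ 1000 = 13.692 g
soytone: 12.5 g/L × 3.52 L = 44.000 g
L-glutamine: 1.76 g/L × 3.52 L = 6.195 g

urea 4.527 g; ferric chloride hexahydrate 0.585 g; sodium bicarbonate 13.692 g; soytone 44.000 g; L-glutamine 6.195 g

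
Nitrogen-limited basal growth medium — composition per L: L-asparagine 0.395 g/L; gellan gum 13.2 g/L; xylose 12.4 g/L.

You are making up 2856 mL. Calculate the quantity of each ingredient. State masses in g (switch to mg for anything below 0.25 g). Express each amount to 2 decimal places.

Scale factor relative to 1 L: 2.856.
L-asparagine: 0.395 g/L × 2.856 L = 1.13 g
gellan gum: 13.2 g/L × 2.856 L = 37.70 g
xylose: 12.4 g/L × 2.856 L = 35.41 g

L-asparagine 1.13 g; gellan gum 37.70 g; xylose 35.41 g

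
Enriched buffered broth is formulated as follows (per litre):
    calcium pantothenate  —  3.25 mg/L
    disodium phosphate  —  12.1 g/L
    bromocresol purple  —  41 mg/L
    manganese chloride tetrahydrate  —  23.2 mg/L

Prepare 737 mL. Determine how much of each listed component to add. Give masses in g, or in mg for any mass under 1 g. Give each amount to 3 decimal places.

Working volume: 737 mL = 0.737 L.
calcium pantothenate: 3.25 mg/L × 0.737 L = 2.395 mg
disodium phosphate: 12.1 g/L × 0.737 L = 8.918 g
bromocresol purple: 41 mg/L × 0.737 L = 30.217 mg
manganese chloride tetrahydrate: 23.2 mg/L × 0.737 L = 17.098 mg

calcium pantothenate 2.395 mg; disodium phosphate 8.918 g; bromocresol purple 30.217 mg; manganese chloride tetrahydrate 17.098 mg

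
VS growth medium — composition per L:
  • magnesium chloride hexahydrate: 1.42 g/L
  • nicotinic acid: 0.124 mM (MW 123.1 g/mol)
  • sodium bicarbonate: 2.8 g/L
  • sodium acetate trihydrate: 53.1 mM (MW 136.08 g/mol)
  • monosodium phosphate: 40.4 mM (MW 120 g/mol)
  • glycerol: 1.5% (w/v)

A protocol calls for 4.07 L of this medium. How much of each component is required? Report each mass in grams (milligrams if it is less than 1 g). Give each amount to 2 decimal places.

Scale factor relative to 1 L: 4.07.
magnesium chloride hexahydrate: 1.42 g/L × 4.07 L = 5.78 g
nicotinic acid: 0.124 mmol/L × 123.1 mg/mmol × 4.07 L = 62.13 mg
sodium bicarbonate: 2.8 g/L × 4.07 L = 11.40 g
sodium acetate trihydrate: 53.1 mmol/L × 136.08 g/mol × 4.07 L ÷ 1000 = 29.41 g
monosodium phosphate: 40.4 mmol/L × 120 g/mol × 4.07 L ÷ 1000 = 19.73 g
glycerol: 1.5 g per 100 mL × 4070 mL ÷ 100 = 61.05 g

magnesium chloride hexahydrate 5.78 g; nicotinic acid 62.13 mg; sodium bicarbonate 11.40 g; sodium acetate trihydrate 29.41 g; monosodium phosphate 19.73 g; glycerol 61.05 g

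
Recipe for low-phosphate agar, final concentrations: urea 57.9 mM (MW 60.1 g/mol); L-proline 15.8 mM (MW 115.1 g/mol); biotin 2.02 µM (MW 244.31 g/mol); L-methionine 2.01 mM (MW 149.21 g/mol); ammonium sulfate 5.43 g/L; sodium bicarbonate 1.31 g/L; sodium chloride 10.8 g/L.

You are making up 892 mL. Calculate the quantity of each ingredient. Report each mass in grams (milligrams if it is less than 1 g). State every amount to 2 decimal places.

Working volume: 892 mL = 0.892 L.
urea: 57.9 mmol/L × 60.1 g/mol × 0.892 L ÷ 1000 = 3.10 g
L-proline: 15.8 mmol/L × 115.1 g/mol × 0.892 L ÷ 1000 = 1.62 g
biotin: 2.02 µmol/L × 244.31 g/mol × 0.892 L ÷ 1000 = 0.44 mg
L-methionine: 2.01 mmol/L × 149.21 mg/mmol × 0.892 L = 267.52 mg
ammonium sulfate: 5.43 g/L × 0.892 L = 4.84 g
sodium bicarbonate: 1.31 g/L × 0.892 L = 1.17 g
sodium chloride: 10.8 g/L × 0.892 L = 9.63 g

urea 3.10 g; L-proline 1.62 g; biotin 0.44 mg; L-methionine 267.52 mg; ammonium sulfate 4.84 g; sodium bicarbonate 1.17 g; sodium chloride 9.63 g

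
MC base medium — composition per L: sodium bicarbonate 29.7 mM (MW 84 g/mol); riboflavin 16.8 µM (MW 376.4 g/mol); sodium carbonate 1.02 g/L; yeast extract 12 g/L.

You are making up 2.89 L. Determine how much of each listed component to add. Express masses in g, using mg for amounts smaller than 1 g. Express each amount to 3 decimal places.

Scale factor relative to 1 L: 2.89.
sodium bicarbonate: 29.7 mmol/L × 84 g/mol × 2.89 L ÷ 1000 = 7.210 g
riboflavin: 16.8 µmol/L × 376.4 g/mol × 2.89 L ÷ 1000 = 18.275 mg
sodium carbonate: 1.02 g/L × 2.89 L = 2.948 g
yeast extract: 12 g/L × 2.89 L = 34.680 g

sodium bicarbonate 7.210 g; riboflavin 18.275 mg; sodium carbonate 2.948 g; yeast extract 34.680 g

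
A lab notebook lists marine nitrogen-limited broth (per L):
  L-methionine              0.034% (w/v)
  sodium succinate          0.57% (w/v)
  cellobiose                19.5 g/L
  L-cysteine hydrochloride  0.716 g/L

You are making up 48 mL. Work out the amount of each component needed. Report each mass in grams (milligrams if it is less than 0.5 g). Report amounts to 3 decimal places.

L-methionine 16.320 mg; sodium succinate 273.600 mg; cellobiose 0.936 g; L-cysteine hydrochloride 34.368 mg

Target volume = 48 mL = 0.048 L.
L-methionine: 0.034% w/v = 0.34 g/L → 0.34 × 0.048 L = 0.01632 g = 16.320 mg
sodium succinate: 0.57% w/v = 5.7 g/L → 5.7 × 0.048 L = 0.2736 g = 273.600 mg
cellobiose: 19.5 g/L × 0.048 L = 0.936 g
L-cysteine hydrochloride: 0.716 g/L × 0.048 L = 0.034368 g = 34.368 mg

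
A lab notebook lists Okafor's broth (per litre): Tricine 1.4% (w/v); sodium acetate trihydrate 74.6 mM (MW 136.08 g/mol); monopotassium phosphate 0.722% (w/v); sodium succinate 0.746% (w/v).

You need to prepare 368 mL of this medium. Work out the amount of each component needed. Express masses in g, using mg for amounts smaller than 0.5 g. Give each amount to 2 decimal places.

Tricine 5.15 g; sodium acetate trihydrate 3.74 g; monopotassium phosphate 2.66 g; sodium succinate 2.75 g

Target volume = 368 mL = 0.368 L.
Tricine: 1.4% w/v = 14 g/L → 14 × 0.368 L = 5.15 g
sodium acetate trihydrate: 74.6 mmol/L × 136.08 g/mol × 0.368 L ÷ 1000 = 3.74 g
monopotassium phosphate: 0.722 g per 100 mL × 368 mL ÷ 100 = 2.66 g
sodium succinate: 0.746 g per 100 mL × 368 mL ÷ 100 = 2.75 g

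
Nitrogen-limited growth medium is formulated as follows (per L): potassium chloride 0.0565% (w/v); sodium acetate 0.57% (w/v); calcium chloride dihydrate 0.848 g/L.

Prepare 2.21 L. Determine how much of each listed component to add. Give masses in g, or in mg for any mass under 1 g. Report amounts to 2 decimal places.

Working volume: 2.21 L.
potassium chloride: 0.0565 g per 100 mL × 2210 mL ÷ 100 = 1.25 g
sodium acetate: 0.57 g per 100 mL × 2210 mL ÷ 100 = 12.60 g
calcium chloride dihydrate: 0.848 g/L × 2.21 L = 1.87 g

potassium chloride 1.25 g; sodium acetate 12.60 g; calcium chloride dihydrate 1.87 g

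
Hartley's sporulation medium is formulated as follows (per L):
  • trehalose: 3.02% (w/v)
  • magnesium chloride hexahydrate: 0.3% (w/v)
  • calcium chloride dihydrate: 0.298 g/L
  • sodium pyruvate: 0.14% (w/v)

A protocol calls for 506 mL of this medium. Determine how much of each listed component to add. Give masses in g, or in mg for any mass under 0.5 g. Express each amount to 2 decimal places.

Target volume = 506 mL = 0.506 L.
trehalose: 3.02 g per 100 mL × 506 mL ÷ 100 = 15.28 g
magnesium chloride hexahydrate: 0.3% w/v = 3 g/L → 3 × 0.506 L = 1.52 g
calcium chloride dihydrate: 0.298 g/L × 0.506 L = 0.150788 g = 150.79 mg
sodium pyruvate: 0.14 g per 100 mL × 506 mL ÷ 100 = 0.71 g

trehalose 15.28 g; magnesium chloride hexahydrate 1.52 g; calcium chloride dihydrate 150.79 mg; sodium pyruvate 0.71 g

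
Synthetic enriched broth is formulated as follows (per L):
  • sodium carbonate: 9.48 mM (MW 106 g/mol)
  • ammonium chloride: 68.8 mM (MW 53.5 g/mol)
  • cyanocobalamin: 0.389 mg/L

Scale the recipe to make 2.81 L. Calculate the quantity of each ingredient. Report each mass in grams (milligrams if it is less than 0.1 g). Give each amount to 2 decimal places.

sodium carbonate 2.82 g; ammonium chloride 10.34 g; cyanocobalamin 1.09 mg

Working volume: 2.81 L.
sodium carbonate: 9.48 mmol/L × 106 g/mol × 2.81 L ÷ 1000 = 2.82 g
ammonium chloride: 68.8 mmol/L × 53.5 g/mol × 2.81 L ÷ 1000 = 10.34 g
cyanocobalamin: 0.389 mg/L × 2.81 L = 1.09 mg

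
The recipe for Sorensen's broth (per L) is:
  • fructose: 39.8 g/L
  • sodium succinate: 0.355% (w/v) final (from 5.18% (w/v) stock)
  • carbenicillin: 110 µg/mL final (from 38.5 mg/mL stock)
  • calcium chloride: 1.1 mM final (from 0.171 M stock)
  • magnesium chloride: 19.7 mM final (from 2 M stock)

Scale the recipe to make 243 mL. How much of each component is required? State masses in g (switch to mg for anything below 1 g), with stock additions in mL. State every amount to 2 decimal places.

Target volume = 243 mL = 0.243 L.
fructose: 39.8 g/L × 0.243 L = 9.67 g
sodium succinate: C1V1 = C2V2 → 0.355% ÷ 5.18% × 243 mL = 16.65 mL
carbenicillin: dilute stock: 110 µg/mL × 243 mL ÷ 38500 µg/mL = 0.69 mL
calcium chloride: C1V1 = C2V2 → 1.1 mM × 243 mL ÷ 171 mM = 1.56 mL
magnesium chloride: C1V1 = C2V2 → 19.7 mM × 243 mL ÷ 2000 mM = 2.39 mL

fructose 9.67 g; sodium succinate 16.65 mL; carbenicillin 0.69 mL; calcium chloride 1.56 mL; magnesium chloride 2.39 mL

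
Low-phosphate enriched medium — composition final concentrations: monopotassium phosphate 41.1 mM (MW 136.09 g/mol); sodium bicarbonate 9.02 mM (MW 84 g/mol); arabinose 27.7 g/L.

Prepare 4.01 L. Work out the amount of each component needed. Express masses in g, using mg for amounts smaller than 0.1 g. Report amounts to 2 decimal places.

monopotassium phosphate 22.43 g; sodium bicarbonate 3.04 g; arabinose 111.08 g

Scale factor relative to 1 L: 4.01.
monopotassium phosphate: 41.1 mmol/L × 136.09 g/mol × 4.01 L ÷ 1000 = 22.43 g
sodium bicarbonate: 9.02 mmol/L × 84 g/mol × 4.01 L ÷ 1000 = 3.04 g
arabinose: 27.7 g/L × 4.01 L = 111.08 g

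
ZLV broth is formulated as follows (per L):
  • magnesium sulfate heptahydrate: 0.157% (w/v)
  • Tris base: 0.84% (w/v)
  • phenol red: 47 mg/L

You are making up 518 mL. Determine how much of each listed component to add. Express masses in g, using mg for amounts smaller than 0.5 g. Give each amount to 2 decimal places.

Working volume: 518 mL = 0.518 L.
magnesium sulfate heptahydrate: 0.157% w/v = 1.57 g/L → 1.57 × 0.518 L = 0.81 g
Tris base: 0.84% w/v = 8.4 g/L → 8.4 × 0.518 L = 4.35 g
phenol red: 47 mg/L × 0.518 L = 24.35 mg

magnesium sulfate heptahydrate 0.81 g; Tris base 4.35 g; phenol red 24.35 mg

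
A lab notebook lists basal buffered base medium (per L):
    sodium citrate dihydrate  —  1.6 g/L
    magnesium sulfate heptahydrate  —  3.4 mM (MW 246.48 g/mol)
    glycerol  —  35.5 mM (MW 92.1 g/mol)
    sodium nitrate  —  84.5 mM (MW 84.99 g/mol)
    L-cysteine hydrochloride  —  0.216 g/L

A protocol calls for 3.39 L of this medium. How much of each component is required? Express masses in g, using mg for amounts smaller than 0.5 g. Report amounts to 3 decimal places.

sodium citrate dihydrate 5.424 g; magnesium sulfate heptahydrate 2.841 g; glycerol 11.084 g; sodium nitrate 24.346 g; L-cysteine hydrochloride 0.732 g

Scale factor relative to 1 L: 3.39.
sodium citrate dihydrate: 1.6 g/L × 3.39 L = 5.424 g
magnesium sulfate heptahydrate: 3.4 mmol/L × 246.48 g/mol × 3.39 L ÷ 1000 = 2.841 g
glycerol: 35.5 mmol/L × 92.1 g/mol × 3.39 L ÷ 1000 = 11.084 g
sodium nitrate: 84.5 mmol/L × 84.99 g/mol × 3.39 L ÷ 1000 = 24.346 g
L-cysteine hydrochloride: 0.216 g/L × 3.39 L = 0.732 g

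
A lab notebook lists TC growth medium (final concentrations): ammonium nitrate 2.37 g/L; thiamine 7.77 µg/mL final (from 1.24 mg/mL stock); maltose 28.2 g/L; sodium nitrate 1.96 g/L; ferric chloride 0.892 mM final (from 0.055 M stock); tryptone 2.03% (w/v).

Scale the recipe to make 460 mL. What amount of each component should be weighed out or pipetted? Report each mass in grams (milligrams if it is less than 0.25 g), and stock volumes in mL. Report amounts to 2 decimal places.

ammonium nitrate 1.09 g; thiamine 2.88 mL; maltose 12.97 g; sodium nitrate 0.90 g; ferric chloride 7.46 mL; tryptone 9.34 g

Target volume = 460 mL = 0.46 L.
ammonium nitrate: 2.37 g/L × 0.46 L = 1.09 g
thiamine: V = C2·V2/C1 = 7.77 µg/mL × 460 mL ÷ 1240 µg/mL = 2.88 mL
maltose: 28.2 g/L × 0.46 L = 12.97 g
sodium nitrate: 1.96 g/L × 0.46 L = 0.90 g
ferric chloride: C1V1 = C2V2 → 0.892 mM × 460 mL ÷ 55 mM = 7.46 mL
tryptone: 2.03 g per 100 mL × 460 mL ÷ 100 = 9.34 g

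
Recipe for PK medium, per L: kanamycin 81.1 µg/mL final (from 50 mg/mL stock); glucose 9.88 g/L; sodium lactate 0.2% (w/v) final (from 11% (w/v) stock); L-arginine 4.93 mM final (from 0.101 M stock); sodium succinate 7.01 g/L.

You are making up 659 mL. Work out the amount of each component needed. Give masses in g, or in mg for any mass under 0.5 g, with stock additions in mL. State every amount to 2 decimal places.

kanamycin 1.07 mL; glucose 6.51 g; sodium lactate 11.98 mL; L-arginine 32.17 mL; sodium succinate 4.62 g

Scale factor relative to 1 L: 0.659.
kanamycin: dilute stock: 81.1 µg/mL × 659 mL ÷ 50000 µg/mL = 1.07 mL
glucose: 9.88 g/L × 0.659 L = 6.51 g
sodium lactate: V = C2·V2/C1 = 0.2% ÷ 11% × 659 mL = 11.98 mL
L-arginine: V = C2·V2/C1 = 4.93 mM × 659 mL ÷ 101 mM = 32.17 mL
sodium succinate: 7.01 g/L × 0.659 L = 4.62 g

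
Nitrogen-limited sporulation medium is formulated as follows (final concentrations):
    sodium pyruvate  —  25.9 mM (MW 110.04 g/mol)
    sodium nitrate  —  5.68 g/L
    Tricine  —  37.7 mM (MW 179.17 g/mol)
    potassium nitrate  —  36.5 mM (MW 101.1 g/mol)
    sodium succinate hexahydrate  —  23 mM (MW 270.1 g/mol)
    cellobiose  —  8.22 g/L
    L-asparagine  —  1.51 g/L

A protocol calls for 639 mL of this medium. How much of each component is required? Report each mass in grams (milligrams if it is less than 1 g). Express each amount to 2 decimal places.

Working volume: 639 mL = 0.639 L.
sodium pyruvate: 25.9 mmol/L × 110.04 g/mol × 0.639 L ÷ 1000 = 1.82 g
sodium nitrate: 5.68 g/L × 0.639 L = 3.63 g
Tricine: 37.7 mmol/L × 179.17 g/mol × 0.639 L ÷ 1000 = 4.32 g
potassium nitrate: 36.5 mmol/L × 101.1 g/mol × 0.639 L ÷ 1000 = 2.36 g
sodium succinate hexahydrate: 23 mmol/L × 270.1 g/mol × 0.639 L ÷ 1000 = 3.97 g
cellobiose: 8.22 g/L × 0.639 L = 5.25 g
L-asparagine: 1.51 g/L × 0.639 L = 0.96489 g = 964.89 mg

sodium pyruvate 1.82 g; sodium nitrate 3.63 g; Tricine 4.32 g; potassium nitrate 2.36 g; sodium succinate hexahydrate 3.97 g; cellobiose 5.25 g; L-asparagine 964.89 mg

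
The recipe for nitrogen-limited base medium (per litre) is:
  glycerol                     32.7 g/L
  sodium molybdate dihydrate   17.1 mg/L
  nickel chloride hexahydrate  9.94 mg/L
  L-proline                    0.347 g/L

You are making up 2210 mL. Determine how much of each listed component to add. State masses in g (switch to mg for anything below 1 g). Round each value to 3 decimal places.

Target volume = 2210 mL = 2.21 L.
glycerol: 32.7 g/L × 2.21 L = 72.267 g
sodium molybdate dihydrate: 17.1 mg/L × 2.21 L = 37.791 mg
nickel chloride hexahydrate: 9.94 mg/L × 2.21 L = 21.967 mg
L-proline: 0.347 g/L × 2.21 L = 0.76687 g = 766.870 mg

glycerol 72.267 g; sodium molybdate dihydrate 37.791 mg; nickel chloride hexahydrate 21.967 mg; L-proline 766.870 mg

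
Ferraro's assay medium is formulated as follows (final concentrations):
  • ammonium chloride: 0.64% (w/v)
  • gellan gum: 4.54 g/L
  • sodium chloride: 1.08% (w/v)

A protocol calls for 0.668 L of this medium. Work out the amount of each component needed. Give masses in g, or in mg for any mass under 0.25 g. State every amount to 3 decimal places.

Scale factor relative to 1 L: 0.668.
ammonium chloride: 0.64% w/v = 6.4 g/L → 6.4 × 0.668 L = 4.275 g
gellan gum: 4.54 g/L × 0.668 L = 3.033 g
sodium chloride: 1.08% w/v = 10.8 g/L → 10.8 × 0.668 L = 7.214 g

ammonium chloride 4.275 g; gellan gum 3.033 g; sodium chloride 7.214 g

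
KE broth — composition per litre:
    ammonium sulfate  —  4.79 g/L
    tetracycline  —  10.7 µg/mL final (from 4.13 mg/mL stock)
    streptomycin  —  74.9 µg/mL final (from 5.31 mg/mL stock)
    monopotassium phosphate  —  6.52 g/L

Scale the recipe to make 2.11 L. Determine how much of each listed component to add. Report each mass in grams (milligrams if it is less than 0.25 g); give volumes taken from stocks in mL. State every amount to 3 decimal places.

Scale factor relative to 1 L: 2.11.
ammonium sulfate: 4.79 g/L × 2.11 L = 10.107 g
tetracycline: C1V1 = C2V2 → 10.7 µg/mL × 2110 mL ÷ 4130 µg/mL = 5.467 mL
streptomycin: V = C2·V2/C1 = 74.9 µg/mL × 2110 mL ÷ 5310 µg/mL = 29.763 mL
monopotassium phosphate: 6.52 g/L × 2.11 L = 13.757 g

ammonium sulfate 10.107 g; tetracycline 5.467 mL; streptomycin 29.763 mL; monopotassium phosphate 13.757 g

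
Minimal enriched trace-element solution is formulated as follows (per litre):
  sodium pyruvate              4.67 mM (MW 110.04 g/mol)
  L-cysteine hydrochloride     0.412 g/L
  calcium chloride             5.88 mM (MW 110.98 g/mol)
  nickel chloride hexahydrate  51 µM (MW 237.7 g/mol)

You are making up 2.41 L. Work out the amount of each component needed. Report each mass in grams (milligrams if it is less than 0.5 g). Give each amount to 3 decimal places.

sodium pyruvate 1.238 g; L-cysteine hydrochloride 0.993 g; calcium chloride 1.573 g; nickel chloride hexahydrate 29.216 mg

Working volume: 2.41 L.
sodium pyruvate: 4.67 mmol/L × 110.04 g/mol × 2.41 L ÷ 1000 = 1.238 g
L-cysteine hydrochloride: 0.412 g/L × 2.41 L = 0.993 g
calcium chloride: 5.88 mmol/L × 110.98 g/mol × 2.41 L ÷ 1000 = 1.573 g
nickel chloride hexahydrate: 51 µmol/L × 237.7 g/mol × 2.41 L ÷ 1000 = 29.216 mg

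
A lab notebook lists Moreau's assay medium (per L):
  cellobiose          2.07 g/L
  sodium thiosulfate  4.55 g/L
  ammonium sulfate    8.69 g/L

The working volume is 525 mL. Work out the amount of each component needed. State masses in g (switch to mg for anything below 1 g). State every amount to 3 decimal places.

Working volume: 525 mL = 0.525 L.
cellobiose: 2.07 g/L × 0.525 L = 1.087 g
sodium thiosulfate: 4.55 g/L × 0.525 L = 2.389 g
ammonium sulfate: 8.69 g/L × 0.525 L = 4.562 g

cellobiose 1.087 g; sodium thiosulfate 2.389 g; ammonium sulfate 4.562 g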